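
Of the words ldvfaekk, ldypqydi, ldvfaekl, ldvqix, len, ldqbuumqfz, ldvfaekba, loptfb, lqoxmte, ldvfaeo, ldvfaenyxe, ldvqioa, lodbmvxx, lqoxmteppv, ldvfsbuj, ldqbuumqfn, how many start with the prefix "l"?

Walk to "l"; the words in its subtree are exactly those with that prefix.
Matches: "ldqbuumqfn", "ldqbuumqfz", "ldvfaekba", "ldvfaekk", "ldvfaekl", "ldvfaenyxe", "ldvfaeo", "ldvfsbuj", "ldvqioa", "ldvqix", "ldypqydi", "len", "lodbmvxx", "loptfb", "lqoxmte", "lqoxmteppv"
Count: 16

16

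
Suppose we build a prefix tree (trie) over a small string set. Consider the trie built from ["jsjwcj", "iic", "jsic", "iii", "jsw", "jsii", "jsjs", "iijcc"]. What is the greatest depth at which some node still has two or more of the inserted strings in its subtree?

3

Look for the deepest trie node that still has at least two words in its subtree.
"jsic" and "jsii" agree on "jsi" (3 characters) before diverging; nothing deeper is shared.
Longest shared-prefix length: 3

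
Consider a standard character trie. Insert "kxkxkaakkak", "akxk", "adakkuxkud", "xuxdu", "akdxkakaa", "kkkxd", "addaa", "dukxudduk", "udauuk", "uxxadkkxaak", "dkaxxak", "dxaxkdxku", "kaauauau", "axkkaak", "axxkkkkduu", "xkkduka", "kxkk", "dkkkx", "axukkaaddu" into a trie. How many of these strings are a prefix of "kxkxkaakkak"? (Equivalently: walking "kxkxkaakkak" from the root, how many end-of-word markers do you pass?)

1

Check each prefix of "kxkxkaakkak" against the stored set — each match is an end-marker on the path.
Prefixes of the query that are stored words: "kxkxkaakkak"
Count: 1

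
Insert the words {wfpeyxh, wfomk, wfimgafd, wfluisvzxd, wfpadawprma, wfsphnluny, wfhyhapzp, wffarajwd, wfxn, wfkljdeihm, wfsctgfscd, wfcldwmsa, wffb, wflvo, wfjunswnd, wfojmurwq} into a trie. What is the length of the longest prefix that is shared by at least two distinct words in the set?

3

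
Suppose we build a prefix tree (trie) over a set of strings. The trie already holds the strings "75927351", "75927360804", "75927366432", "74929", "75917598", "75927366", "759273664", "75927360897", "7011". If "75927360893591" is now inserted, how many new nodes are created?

4

Walking "75927360893591" from the root, the first 10 characters ("7592736089") follow existing edges; "3" is the first miss.
So 14 − 10 = 4 new nodes.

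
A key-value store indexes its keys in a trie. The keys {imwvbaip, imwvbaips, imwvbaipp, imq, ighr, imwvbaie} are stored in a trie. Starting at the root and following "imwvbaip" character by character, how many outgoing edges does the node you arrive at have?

Follow the path "imwvbaip" to its node, then look at its outgoing edges.
Characters that immediately follow "imwvbaip" among the stored strings: {p, s}.
That node has 2 child edges.

2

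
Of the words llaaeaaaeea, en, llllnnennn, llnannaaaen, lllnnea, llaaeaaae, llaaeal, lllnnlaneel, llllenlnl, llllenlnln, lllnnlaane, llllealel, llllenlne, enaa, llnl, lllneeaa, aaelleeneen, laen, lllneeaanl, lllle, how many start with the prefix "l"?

17

Filter for entries beginning with "l":
Matches: "laen", "llaaeaaae", "llaaeaaaeea", "llaaeal", "lllle", "llllealel", "llllenlne", "llllenlnl", "llllenlnln", "llllnnennn", "lllneeaa", "lllneeaanl", "lllnnea", "lllnnlaane", "lllnnlaneel", "llnannaaaen", "llnl"
Count: 17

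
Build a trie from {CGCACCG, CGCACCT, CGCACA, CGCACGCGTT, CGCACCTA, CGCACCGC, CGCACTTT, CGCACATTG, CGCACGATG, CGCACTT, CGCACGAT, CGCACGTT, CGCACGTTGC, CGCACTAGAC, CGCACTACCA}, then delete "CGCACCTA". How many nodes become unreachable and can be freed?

1

After clearing the end-marker at "CGCACCTA", prune upward until reaching a node still needed by another word.
The suffix "A" (1 node) is used only by "CGCACCTA"; "CGCACCT" is itself a stored word, so pruning stops there.
Nodes removed: 1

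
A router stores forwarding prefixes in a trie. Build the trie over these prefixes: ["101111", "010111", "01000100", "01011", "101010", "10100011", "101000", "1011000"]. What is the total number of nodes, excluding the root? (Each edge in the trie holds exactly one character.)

27

Trie structure (* marks end of a word):
(root)
├─ 0
│  └─ 1
│     └─ 0
│        ├─ 0
│        │  └─ 0
│        │     └─ 1
│        │        └─ 0
│        │           └─ 0 *
│        └─ 1
│           └─ 1 *
│              └─ 1 *
└─ 1
   └─ 0
      └─ 1
         ├─ 0
         │  ├─ 0
         │  │  └─ 0 *
         │  │     └─ 1
         │  │        └─ 1 *
         │  └─ 1
         │     └─ 0 *
         └─ 1
            ├─ 0
            │  └─ 0
            │     └─ 0 *
            └─ 1
               └─ 1 *
Counting every labelled node above: 27.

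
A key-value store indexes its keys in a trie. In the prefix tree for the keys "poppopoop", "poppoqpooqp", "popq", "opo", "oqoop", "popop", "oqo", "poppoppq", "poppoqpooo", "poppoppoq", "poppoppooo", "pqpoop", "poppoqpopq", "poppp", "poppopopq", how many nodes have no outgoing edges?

A leaf is a node with no children — equivalently, the end of a word that is not a proper prefix of any other stored word.
Those words: "opo", "oqoop", "popop", "poppopoop", "poppopopq", "poppoppooo", "poppoppoq", "poppoppq", "poppoqpooo", "poppoqpooqp", "poppoqpopq", "poppp", "popq", "pqpoop"
Leaf count: 14

14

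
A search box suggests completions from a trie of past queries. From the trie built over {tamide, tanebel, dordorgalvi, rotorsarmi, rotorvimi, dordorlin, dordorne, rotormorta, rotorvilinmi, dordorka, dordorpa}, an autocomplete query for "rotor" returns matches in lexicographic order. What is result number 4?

Filter for "rotor…" and sort: "rotormorta", "rotorsarmi", "rotorvilinmi", "rotorvimi"
Position 4: rotorvimi

rotorvimi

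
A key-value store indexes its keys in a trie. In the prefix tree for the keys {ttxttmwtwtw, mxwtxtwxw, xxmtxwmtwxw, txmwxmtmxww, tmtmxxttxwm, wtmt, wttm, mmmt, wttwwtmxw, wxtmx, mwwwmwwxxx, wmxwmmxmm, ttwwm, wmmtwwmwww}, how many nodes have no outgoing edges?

A leaf is a node with no children — equivalently, the end of a word that is not a proper prefix of any other stored word.
Those words: "mmmt", "mwwwmwwxxx", "mxwtxtwxw", "tmtmxxttxwm", "ttwwm", "ttxttmwtwtw", "txmwxmtmxww", "wmmtwwmwww", "wmxwmmxmm", "wtmt", "wttm", "wttwwtmxw", "wxtmx", "xxmtxwmtwxw"
Leaf count: 14

14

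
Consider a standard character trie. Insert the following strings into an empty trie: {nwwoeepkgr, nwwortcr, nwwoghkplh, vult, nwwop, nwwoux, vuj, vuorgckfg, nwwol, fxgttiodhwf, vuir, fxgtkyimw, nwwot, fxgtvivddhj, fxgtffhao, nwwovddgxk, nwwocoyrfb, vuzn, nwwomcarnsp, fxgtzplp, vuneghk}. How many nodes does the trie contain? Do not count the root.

97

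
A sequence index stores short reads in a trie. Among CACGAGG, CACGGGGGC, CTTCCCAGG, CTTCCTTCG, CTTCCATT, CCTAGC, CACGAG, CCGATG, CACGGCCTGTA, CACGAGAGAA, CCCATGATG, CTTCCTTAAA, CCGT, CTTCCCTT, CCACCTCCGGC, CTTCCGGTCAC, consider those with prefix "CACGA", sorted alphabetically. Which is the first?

CACGAG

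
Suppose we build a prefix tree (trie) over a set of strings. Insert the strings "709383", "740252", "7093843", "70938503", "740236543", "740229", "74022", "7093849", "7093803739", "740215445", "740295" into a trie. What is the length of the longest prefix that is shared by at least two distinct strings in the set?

Equivalently: take the maximum, over all pairs, of their longest common prefix length.
"7093843" and "7093849" agree on "709384" (6 characters) before diverging; nothing deeper is shared.
Longest shared-prefix length: 6

6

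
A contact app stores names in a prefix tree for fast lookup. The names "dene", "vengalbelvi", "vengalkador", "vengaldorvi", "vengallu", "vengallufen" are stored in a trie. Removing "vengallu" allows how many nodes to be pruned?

0

After clearing the end-marker at "vengallu", prune upward until reaching a node still needed by another word.
Every node on "vengallu" is still needed (e.g. by "vengallufen"), so nothing is freed.
Nodes removed: 0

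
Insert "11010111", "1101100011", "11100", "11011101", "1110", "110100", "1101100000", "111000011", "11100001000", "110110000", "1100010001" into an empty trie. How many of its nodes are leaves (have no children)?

8

Leaves are exactly the stored words that no other stored word extends.
Those words: "1100010001", "110100", "11010111", "1101100000", "1101100011", "11011101", "11100001000", "111000011"
Leaf count: 8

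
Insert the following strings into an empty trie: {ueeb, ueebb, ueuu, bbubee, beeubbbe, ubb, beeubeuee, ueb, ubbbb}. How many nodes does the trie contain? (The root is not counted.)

29

Trie structure (* marks end of a word):
(root)
├─ b
│  ├─ b
│  │  └─ u
│  │     └─ b
│  │        └─ e
│  │           └─ e *
│  └─ e
│     └─ e
│        └─ u
│           └─ b
│              ├─ b
│              │  └─ b
│              │     └─ e *
│              └─ e
│                 └─ u
│                    └─ e
│                       └─ e *
└─ u
   ├─ b
   │  └─ b *
   │     └─ b
   │        └─ b *
   └─ e
      ├─ b *
      ├─ e
      │  └─ b *
      │     └─ b *
      └─ u
         └─ u *
Counting every labelled node above: 29.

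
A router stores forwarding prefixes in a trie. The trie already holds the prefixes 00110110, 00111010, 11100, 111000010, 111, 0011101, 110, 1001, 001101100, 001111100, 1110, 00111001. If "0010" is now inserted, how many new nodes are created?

1

Walking "0010" from the root, the first 3 characters ("001") follow existing edges; "0" is the first miss.
Each of the 1 remaining characters creates one node.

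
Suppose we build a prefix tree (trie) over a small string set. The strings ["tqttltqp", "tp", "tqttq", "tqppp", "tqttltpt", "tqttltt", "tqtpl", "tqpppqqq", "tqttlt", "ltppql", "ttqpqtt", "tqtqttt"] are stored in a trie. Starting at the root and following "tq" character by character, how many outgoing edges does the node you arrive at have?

The children of the "tq" node are the distinct next characters among strings starting with "tq".
Characters that immediately follow "tq" among the stored strings: {p, t}.
That node has 2 child edges.

2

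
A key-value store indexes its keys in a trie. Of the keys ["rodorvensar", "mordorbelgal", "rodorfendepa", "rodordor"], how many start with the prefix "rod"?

3

Traverse to the node for "rod", then collect every word in that subtree.
Matches: "rodordor", "rodorfendepa", "rodorvensar"
Count: 3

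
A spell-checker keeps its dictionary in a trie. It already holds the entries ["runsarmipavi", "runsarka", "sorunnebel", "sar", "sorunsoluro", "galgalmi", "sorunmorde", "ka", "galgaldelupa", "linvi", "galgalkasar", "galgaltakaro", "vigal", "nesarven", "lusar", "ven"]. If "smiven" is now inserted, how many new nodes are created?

5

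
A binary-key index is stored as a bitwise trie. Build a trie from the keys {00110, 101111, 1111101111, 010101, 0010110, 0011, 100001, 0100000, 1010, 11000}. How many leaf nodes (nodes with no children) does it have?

A leaf is a node with no children — equivalently, the end of a word that is not a proper prefix of any other stored word.
Those words: "0010110", "00110", "0100000", "010101", "100001", "1010", "101111", "11000", "1111101111"
Leaf count: 9

9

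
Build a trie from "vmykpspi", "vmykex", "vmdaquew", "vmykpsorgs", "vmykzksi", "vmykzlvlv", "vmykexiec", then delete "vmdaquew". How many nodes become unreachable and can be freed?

A node on "vmdaquew"'s path can go only if nothing else ends at it or branches off below it.
The suffix "daquew" (6 nodes) is used only by "vmdaquew"; the node for "vm" still has the child "y", so pruning stops there.
Nodes removed: 6

6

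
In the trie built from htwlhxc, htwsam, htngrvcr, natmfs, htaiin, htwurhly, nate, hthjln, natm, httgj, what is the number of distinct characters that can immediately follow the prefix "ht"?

5

Walk "ht" from the root, arriving at one node.
Characters that immediately follow "ht" among the stored strings: {a, h, n, t, w}.
That node has 5 child edges.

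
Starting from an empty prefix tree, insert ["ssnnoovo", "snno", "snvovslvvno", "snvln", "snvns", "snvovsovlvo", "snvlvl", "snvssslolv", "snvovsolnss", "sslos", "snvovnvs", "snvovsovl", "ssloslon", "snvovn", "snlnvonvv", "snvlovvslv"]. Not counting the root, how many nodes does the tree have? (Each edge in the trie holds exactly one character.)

Trace insertions, counting only characters that open a new branch:
  "ssnnoovo" → 8 new (s, s, n, n, o, o, v, o)
  "snno" → prefix "s" already present; 3 new (n, n, o)
  "snvovslvvno" → prefix "sn" already present; 9 new (v, o, v, s, l, v, v, n, o)
  "snvln" → prefix "snv" already present; 2 new (l, n)
  "snvns" → prefix "snv" already present; 2 new (n, s)
  "snvovsovlvo" → prefix "snvovs" already present; 5 new (o, v, l, v, o)
  "snvlvl" → prefix "snvl" already present; 2 new (v, l)
  "snvssslolv" → prefix "snv" already present; 7 new (s, s, s, l, o, l, v)
  "snvovsolnss" → prefix "snvovso" already present; 4 new (l, n, s, s)
  "sslos" → prefix "ss" already present; 3 new (l, o, s)
  "snvovnvs" → prefix "snvov" already present; 3 new (n, v, s)
  "snvovsovl" → prefix "snvovsovl" already present; 0 new (none)
  "ssloslon" → prefix "sslos" already present; 3 new (l, o, n)
  "snvovn" → prefix "snvovn" already present; 0 new (none)
  "snlnvonvv" → prefix "sn" already present; 7 new (l, n, v, o, n, v, v)
  "snvlovvslv" → prefix "snvl" already present; 6 new (o, v, v, s, l, v)
Total nodes = 8 + 3 + 9 + 2 + 2 + 5 + 2 + 7 + 4 + 3 + 3 + 0 + 3 + 0 + 7 + 6 = 64

64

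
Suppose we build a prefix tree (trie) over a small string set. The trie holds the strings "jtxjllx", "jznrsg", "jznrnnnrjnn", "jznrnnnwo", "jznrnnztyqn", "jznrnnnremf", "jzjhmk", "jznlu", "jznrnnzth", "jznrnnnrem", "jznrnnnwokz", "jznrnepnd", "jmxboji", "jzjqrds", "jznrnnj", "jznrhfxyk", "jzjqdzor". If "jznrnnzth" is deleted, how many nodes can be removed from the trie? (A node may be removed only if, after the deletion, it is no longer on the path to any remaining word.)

1

Walk "jznrnnzth" from the leaf back toward the root, removing each node that no remaining word uses.
The suffix "h" (1 node) is used only by "jznrnnzth"; the node for "jznrnnzt" still has the child "y", so pruning stops there.
Nodes removed: 1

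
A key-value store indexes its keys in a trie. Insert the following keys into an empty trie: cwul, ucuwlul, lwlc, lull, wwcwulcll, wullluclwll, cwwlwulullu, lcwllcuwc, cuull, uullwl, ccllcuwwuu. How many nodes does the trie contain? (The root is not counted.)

Trace insertions, counting only characters that open a new branch:
  "cwul" → 4 new (c, w, u, l)
  "ucuwlul" → 7 new (u, c, u, w, l, u, l)
  "lwlc" → 4 new (l, w, l, c)
  "lull" → prefix "l" already present; 3 new (u, l, l)
  "wwcwulcll" → 9 new (w, w, c, w, u, l, c, l, l)
  "wullluclwll" → prefix "w" already present; 10 new (u, l, l, l, u, c, l, w, l, l)
  "cwwlwulullu" → prefix "cw" already present; 9 new (w, l, w, u, l, u, l, l, u)
  "lcwllcuwc" → prefix "l" already present; 8 new (c, w, l, l, c, u, w, c)
  "cuull" → prefix "c" already present; 4 new (u, u, l, l)
  "uullwl" → prefix "u" already present; 5 new (u, l, l, w, l)
  "ccllcuwwuu" → prefix "c" already present; 9 new (c, l, l, c, u, w, w, u, u)
Total nodes = 4 + 7 + 4 + 3 + 9 + 10 + 9 + 8 + 4 + 5 + 9 = 72

72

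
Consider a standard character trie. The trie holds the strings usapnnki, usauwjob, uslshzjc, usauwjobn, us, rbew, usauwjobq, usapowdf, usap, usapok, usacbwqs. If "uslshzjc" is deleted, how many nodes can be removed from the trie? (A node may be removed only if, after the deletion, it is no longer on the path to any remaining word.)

After clearing the end-marker at "uslshzjc", prune upward until reaching a node still needed by another word.
The suffix "lshzjc" (6 nodes) is used only by "uslshzjc"; the node for "us" still has the child "a", so pruning stops there.
Nodes removed: 6

6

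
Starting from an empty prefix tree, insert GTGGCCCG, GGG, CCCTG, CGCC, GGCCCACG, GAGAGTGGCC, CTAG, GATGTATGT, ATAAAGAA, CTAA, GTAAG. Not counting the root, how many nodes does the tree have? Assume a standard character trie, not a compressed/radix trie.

55

Count nodes per top-level branch (shared prefixes stored once):
  'A'-branch (ATAAAGAA): 8 nodes
  'C'-branch (CCCTG, CGCC, CTAA, CTAG): 12 nodes
  'G'-branch (GAGAGTGGCC, GATGTATGT, GGCCCACG, GGG, GTAAG, GTGGCCCG): 35 nodes
Sum: 55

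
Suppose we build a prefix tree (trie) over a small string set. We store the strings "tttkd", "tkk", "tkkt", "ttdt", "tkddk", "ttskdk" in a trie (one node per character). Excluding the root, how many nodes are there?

For each word, the new-node count is its length minus the longest prefix already in the trie:
  "tttkd" → 5 new (t, t, t, k, d)
  "tkk" → prefix "t" already present; 2 new (k, k)
  "tkkt" → prefix "tkk" already present; 1 new (t)
  "ttdt" → prefix "tt" already present; 2 new (d, t)
  "tkddk" → prefix "tk" already present; 3 new (d, d, k)
  "ttskdk" → prefix "tt" already present; 4 new (s, k, d, k)
Total nodes = 5 + 2 + 1 + 2 + 3 + 4 = 17

17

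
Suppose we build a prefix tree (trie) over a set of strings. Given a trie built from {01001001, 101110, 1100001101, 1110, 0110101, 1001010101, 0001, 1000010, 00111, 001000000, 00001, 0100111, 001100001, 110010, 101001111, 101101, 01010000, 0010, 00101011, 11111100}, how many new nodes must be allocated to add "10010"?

0

"10010" is already a full path in the trie; only an end-marker is added.
No new nodes are needed: 0.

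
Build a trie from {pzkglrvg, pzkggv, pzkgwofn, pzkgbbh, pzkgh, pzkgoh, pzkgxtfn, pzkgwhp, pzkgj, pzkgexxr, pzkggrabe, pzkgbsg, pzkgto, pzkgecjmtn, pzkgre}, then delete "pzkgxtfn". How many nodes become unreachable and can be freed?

Walk "pzkgxtfn" from the leaf back toward the root, removing each node that no remaining word uses.
The suffix "xtfn" (4 nodes) is used only by "pzkgxtfn"; the node for "pzkg" still has the child "l", so pruning stops there.
Nodes removed: 4

4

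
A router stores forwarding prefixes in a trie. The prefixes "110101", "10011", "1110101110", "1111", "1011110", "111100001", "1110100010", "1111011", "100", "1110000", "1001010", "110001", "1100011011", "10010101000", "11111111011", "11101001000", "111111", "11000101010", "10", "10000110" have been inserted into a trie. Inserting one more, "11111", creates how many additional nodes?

0

Every character of "11111" already lies on an existing path (it is a prefix of some stored word).
No new nodes are needed: 0.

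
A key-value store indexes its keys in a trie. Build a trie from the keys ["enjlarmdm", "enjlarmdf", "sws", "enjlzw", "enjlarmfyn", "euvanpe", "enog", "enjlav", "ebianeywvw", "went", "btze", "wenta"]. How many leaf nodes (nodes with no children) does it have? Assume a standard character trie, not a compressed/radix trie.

Leaves are exactly the stored words that no other stored word extends.
Those words: "btze", "ebianeywvw", "enjlarmdf", "enjlarmdm", "enjlarmfyn", "enjlav", "enjlzw", "enog", "euvanpe", "sws", "wenta"
Leaf count: 11

11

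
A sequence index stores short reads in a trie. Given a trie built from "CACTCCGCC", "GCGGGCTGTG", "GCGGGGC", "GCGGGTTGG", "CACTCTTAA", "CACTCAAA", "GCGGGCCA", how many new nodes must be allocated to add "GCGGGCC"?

"GCGGGCC" is already a full path in the trie; only an end-marker is added.
No new nodes are needed: 0.

0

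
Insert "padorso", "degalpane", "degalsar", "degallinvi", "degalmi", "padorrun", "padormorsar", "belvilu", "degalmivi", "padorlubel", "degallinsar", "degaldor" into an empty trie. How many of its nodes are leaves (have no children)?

Leaves are exactly the stored words that no other stored word extends.
Those words: "belvilu", "degaldor", "degallinsar", "degallinvi", "degalmivi", "degalpane", "degalsar", "padorlubel", "padormorsar", "padorrun", "padorso"
Leaf count: 11

11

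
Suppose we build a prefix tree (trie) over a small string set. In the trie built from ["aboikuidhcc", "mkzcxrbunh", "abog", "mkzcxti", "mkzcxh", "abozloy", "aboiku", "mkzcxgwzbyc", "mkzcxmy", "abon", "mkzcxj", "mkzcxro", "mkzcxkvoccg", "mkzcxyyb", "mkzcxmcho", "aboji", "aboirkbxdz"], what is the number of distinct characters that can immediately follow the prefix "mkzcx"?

8

Follow the path "mkzcx" to its node, then look at its outgoing edges.
Characters that immediately follow "mkzcx" among the stored strings: {g, h, j, k, m, r, t, y}.
That node has 8 child edges.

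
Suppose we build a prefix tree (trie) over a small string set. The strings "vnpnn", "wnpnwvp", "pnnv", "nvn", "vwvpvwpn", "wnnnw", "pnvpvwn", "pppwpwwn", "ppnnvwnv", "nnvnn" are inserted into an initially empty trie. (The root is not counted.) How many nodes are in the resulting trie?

Trace insertions, counting only characters that open a new branch:
  "vnpnn" → 5 new (v, n, p, n, n)
  "wnpnwvp" → 7 new (w, n, p, n, w, v, p)
  "pnnv" → 4 new (p, n, n, v)
  "nvn" → 3 new (n, v, n)
  "vwvpvwpn" → prefix "v" already present; 7 new (w, v, p, v, w, p, n)
  "wnnnw" → prefix "wn" already present; 3 new (n, n, w)
  "pnvpvwn" → prefix "pn" already present; 5 new (v, p, v, w, n)
  "pppwpwwn" → prefix "p" already present; 7 new (p, p, w, p, w, w, n)
  "ppnnvwnv" → prefix "pp" already present; 6 new (n, n, v, w, n, v)
  "nnvnn" → prefix "n" already present; 4 new (n, v, n, n)
Total nodes = 5 + 7 + 4 + 3 + 7 + 3 + 5 + 7 + 6 + 4 = 51

51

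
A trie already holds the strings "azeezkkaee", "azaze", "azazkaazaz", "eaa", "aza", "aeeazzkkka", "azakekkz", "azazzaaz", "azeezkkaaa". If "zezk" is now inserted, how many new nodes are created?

Nothing in the trie begins with "z"; the whole of "zezk" is new.
4 − 0 = 4 new nodes.

4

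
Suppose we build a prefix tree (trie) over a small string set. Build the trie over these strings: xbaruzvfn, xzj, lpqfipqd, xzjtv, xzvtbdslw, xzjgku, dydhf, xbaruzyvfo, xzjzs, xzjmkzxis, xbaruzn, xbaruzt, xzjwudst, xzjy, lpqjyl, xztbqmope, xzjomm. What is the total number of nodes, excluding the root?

69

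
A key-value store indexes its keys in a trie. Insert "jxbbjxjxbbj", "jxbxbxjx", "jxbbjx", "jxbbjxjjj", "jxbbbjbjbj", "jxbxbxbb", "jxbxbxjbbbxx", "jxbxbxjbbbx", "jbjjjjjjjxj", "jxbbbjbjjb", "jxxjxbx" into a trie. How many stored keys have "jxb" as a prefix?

Walk to "jxb"; the words in its subtree are exactly those with that prefix.
Words under "jxb": jxbbbjbjbj, jxbbbjbjjb, jxbbjx, jxbbjxjjj, jxbbjxjxbbj, jxbxbxbb, jxbxbxjbbbx, jxbxbxjbbbxx, jxbxbxjx
Count: 9

9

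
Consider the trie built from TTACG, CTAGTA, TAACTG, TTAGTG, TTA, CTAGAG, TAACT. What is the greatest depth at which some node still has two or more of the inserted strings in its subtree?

Equivalently: take the maximum, over all pairs, of their longest common prefix length.
e.g. "TAACT" and "TAACTG" share the prefix "TAACT" of length 5; no pair shares a longer one.
Longest shared-prefix length: 5

5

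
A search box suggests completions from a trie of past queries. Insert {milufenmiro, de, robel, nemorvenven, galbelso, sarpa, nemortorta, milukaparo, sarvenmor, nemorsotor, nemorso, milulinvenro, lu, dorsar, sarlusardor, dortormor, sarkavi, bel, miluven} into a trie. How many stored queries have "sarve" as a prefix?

1

Traverse to the node for "sarve", then collect every word in that subtree.
Words under "sarve": sarvenmor
Count: 1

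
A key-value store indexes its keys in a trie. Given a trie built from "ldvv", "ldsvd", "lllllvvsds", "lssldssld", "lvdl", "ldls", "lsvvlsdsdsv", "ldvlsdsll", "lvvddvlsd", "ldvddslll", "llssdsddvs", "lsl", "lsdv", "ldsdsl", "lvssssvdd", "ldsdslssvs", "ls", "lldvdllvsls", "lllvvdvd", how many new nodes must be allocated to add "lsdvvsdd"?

The longest prefix of "lsdvvsdd" already in the trie is "lsdv" (length 4).
So 8 − 4 = 4 new nodes.

4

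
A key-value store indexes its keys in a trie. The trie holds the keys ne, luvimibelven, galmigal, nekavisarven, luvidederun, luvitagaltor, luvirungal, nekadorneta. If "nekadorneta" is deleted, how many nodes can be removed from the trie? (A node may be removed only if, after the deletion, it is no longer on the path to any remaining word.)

A node on "nekadorneta"'s path can go only if nothing else ends at it or branches off below it.
The suffix "dorneta" (7 nodes) is used only by "nekadorneta"; the node for "neka" still has the child "v", so pruning stops there.
Nodes removed: 7

7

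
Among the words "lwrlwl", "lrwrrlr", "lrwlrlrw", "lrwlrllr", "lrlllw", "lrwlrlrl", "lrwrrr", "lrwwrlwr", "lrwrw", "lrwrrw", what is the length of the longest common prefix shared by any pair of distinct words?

The deepest shared node is where two words last agree before diverging.
"lrwlrlrl" and "lrwlrlrw" agree on "lrwlrlr" (7 characters) before diverging; nothing deeper is shared.
Longest shared-prefix length: 7

7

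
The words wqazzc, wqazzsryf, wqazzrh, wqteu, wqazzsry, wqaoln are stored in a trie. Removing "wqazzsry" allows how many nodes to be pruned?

After clearing the end-marker at "wqazzsry", prune upward until reaching a node still needed by another word.
Every node on "wqazzsry" is still needed (e.g. by "wqazzsryf"), so nothing is freed.
Nodes removed: 0

0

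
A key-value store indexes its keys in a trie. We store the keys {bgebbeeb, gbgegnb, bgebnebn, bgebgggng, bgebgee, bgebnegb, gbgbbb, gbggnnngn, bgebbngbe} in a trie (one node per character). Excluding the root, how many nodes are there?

Count nodes per top-level branch (shared prefixes stored once):
  'b'-branch (bgebbeeb, bgebbngbe, bgebgee, bgebgggng, bgebnebn, bgebnegb): 25 nodes
  'g'-branch (gbgbbb, gbgegnb, gbggnnngn): 16 nodes
Sum: 41

41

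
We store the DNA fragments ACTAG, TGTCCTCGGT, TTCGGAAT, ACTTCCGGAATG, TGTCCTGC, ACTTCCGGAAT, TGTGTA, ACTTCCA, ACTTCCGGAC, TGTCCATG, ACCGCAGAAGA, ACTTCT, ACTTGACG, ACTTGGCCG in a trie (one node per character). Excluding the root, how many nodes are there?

59

Count nodes per top-level branch (shared prefixes stored once):
  'A'-branch (ACCGCAGAAGA, ACTAG, ACTTCCA, ACTTCCGGAAT, ACTTCCGGAATG, ACTTCCGGAC, ACTTCT, ACTTGACG, ACTTGGCCG): 34 nodes
  'T'-branch (TGTCCATG, TGTCCTCGGT, TGTCCTGC, TGTGTA, TTCGGAAT): 25 nodes
Sum: 59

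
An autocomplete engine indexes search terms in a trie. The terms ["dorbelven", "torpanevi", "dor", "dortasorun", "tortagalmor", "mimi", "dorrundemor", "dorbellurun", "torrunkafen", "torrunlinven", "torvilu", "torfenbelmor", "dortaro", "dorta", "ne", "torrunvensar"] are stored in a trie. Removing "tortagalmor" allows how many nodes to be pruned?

8

Walk "tortagalmor" from the leaf back toward the root, removing each node that no remaining word uses.
The suffix "tagalmor" (8 nodes) is used only by "tortagalmor"; the node for "tor" still has the child "p", so pruning stops there.
Nodes removed: 8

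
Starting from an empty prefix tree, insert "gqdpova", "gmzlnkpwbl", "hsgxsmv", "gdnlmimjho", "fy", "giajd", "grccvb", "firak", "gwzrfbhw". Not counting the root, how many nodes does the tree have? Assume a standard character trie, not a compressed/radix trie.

Trace insertions, counting only characters that open a new branch:
  "gqdpova" → 7 new (g, q, d, p, o, v, a)
  "gmzlnkpwbl" → prefix "g" already present; 9 new (m, z, l, n, k, p, w, b, l)
  "hsgxsmv" → 7 new (h, s, g, x, s, m, v)
  "gdnlmimjho" → prefix "g" already present; 9 new (d, n, l, m, i, m, j, h, o)
  "fy" → 2 new (f, y)
  "giajd" → prefix "g" already present; 4 new (i, a, j, d)
  "grccvb" → prefix "g" already present; 5 new (r, c, c, v, b)
  "firak" → prefix "f" already present; 4 new (i, r, a, k)
  "gwzrfbhw" → prefix "g" already present; 7 new (w, z, r, f, b, h, w)
Total nodes = 7 + 9 + 7 + 9 + 2 + 4 + 5 + 4 + 7 = 54

54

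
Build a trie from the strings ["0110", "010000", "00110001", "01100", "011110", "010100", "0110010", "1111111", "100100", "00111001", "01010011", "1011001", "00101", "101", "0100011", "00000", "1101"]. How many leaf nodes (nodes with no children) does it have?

13

A leaf is a node with no children — equivalently, the end of a word that is not a proper prefix of any other stored word.
Those words: "00000", "00101", "00110001", "00111001", "010000", "0100011", "01010011", "0110010", "011110", "100100", "1011001", "1101", "1111111"
Leaf count: 13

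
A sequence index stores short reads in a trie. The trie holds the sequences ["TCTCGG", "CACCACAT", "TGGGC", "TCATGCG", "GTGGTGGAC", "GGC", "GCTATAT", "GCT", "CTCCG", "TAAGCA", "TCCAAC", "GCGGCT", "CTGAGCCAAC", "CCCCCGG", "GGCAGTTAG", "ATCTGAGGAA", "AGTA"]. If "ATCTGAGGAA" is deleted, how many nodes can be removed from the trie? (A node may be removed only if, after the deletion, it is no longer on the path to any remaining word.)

9

After clearing the end-marker at "ATCTGAGGAA", prune upward until reaching a node still needed by another word.
The suffix "TCTGAGGAA" (9 nodes) is used only by "ATCTGAGGAA"; the node for "A" still has the child "G", so pruning stops there.
Nodes removed: 9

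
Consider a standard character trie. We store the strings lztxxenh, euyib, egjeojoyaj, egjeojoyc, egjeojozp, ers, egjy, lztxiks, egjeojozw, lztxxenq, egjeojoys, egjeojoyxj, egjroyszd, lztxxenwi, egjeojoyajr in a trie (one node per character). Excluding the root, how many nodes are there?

45

Trace insertions, counting only characters that open a new branch:
  "lztxxenh" → 8 new (l, z, t, x, x, e, n, h)
  "euyib" → 5 new (e, u, y, i, b)
  "egjeojoyaj" → prefix "e" already present; 9 new (g, j, e, o, j, o, y, a, j)
  "egjeojoyc" → prefix "egjeojoy" already present; 1 new (c)
  "egjeojozp" → prefix "egjeojo" already present; 2 new (z, p)
  "ers" → prefix "e" already present; 2 new (r, s)
  "egjy" → prefix "egj" already present; 1 new (y)
  "lztxiks" → prefix "lztx" already present; 3 new (i, k, s)
  "egjeojozw" → prefix "egjeojoz" already present; 1 new (w)
  "lztxxenq" → prefix "lztxxen" already present; 1 new (q)
  "egjeojoys" → prefix "egjeojoy" already present; 1 new (s)
  "egjeojoyxj" → prefix "egjeojoy" already present; 2 new (x, j)
  "egjroyszd" → prefix "egj" already present; 6 new (r, o, y, s, z, d)
  "lztxxenwi" → prefix "lztxxen" already present; 2 new (w, i)
  "egjeojoyajr" → prefix "egjeojoyaj" already present; 1 new (r)
Total nodes = 8 + 5 + 9 + 1 + 2 + 2 + 1 + 3 + 1 + 1 + 1 + 2 + 6 + 2 + 1 = 45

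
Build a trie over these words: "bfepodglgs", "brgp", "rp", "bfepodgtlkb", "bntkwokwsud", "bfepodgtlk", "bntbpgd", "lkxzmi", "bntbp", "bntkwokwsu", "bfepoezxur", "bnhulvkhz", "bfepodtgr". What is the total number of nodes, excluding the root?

For each word, the new-node count is its length minus the longest prefix already in the trie:
  "bfepodglgs" → 10 new (b, f, e, p, o, d, g, l, g, s)
  "brgp" → prefix "b" already present; 3 new (r, g, p)
  "rp" → 2 new (r, p)
  "bfepodgtlkb" → prefix "bfepodg" already present; 4 new (t, l, k, b)
  "bntkwokwsud" → prefix "b" already present; 10 new (n, t, k, w, o, k, w, s, u, d)
  "bfepodgtlk" → prefix "bfepodgtlk" already present; 0 new (none)
  "bntbpgd" → prefix "bnt" already present; 4 new (b, p, g, d)
  "lkxzmi" → 6 new (l, k, x, z, m, i)
  "bntbp" → prefix "bntbp" already present; 0 new (none)
  "bntkwokwsu" → prefix "bntkwokwsu" already present; 0 new (none)
  "bfepoezxur" → prefix "bfepo" already present; 5 new (e, z, x, u, r)
  "bnhulvkhz" → prefix "bn" already present; 7 new (h, u, l, v, k, h, z)
  "bfepodtgr" → prefix "bfepod" already present; 3 new (t, g, r)
Total nodes = 10 + 3 + 2 + 4 + 10 + 0 + 4 + 6 + 0 + 0 + 5 + 7 + 3 = 54

54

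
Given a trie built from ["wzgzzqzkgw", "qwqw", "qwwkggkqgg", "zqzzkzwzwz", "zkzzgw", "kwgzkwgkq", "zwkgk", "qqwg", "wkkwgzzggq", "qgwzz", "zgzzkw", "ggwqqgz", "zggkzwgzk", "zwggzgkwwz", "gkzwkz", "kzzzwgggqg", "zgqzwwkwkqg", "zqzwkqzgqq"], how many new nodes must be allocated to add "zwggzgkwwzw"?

"zwggzgkwwz" is already a path in the trie; the remaining "w" must be added.
So 11 − 10 = 1 new nodes.

1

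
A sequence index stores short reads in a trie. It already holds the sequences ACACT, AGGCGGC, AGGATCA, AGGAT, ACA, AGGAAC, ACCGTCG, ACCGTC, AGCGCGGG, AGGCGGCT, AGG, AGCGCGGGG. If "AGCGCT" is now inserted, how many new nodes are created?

1

Walking "AGCGCT" from the root, the first 5 characters ("AGCGC") follow existing edges; "T" is the first miss.
New nodes needed: |"AGCGCT"| − 5 = 6 − 5 = 1.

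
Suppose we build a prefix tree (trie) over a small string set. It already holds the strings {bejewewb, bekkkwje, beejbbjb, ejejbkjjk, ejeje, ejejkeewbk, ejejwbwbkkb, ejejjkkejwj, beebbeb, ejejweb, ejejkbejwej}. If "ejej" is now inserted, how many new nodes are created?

0

"ejej" is already a full path in the trie; only an end-marker is added.
No new nodes are needed: 0.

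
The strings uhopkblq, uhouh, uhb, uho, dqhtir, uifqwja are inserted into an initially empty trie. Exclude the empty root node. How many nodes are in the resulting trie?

Count nodes per top-level branch (shared prefixes stored once):
  'd'-branch (dqhtir): 6 nodes
  'u'-branch (uhb, uho, uhopkblq, uhouh, uifqwja): 17 nodes
Sum: 23

23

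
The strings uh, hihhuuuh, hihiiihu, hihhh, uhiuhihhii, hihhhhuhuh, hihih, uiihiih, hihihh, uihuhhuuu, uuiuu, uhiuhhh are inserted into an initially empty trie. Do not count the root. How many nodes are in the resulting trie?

50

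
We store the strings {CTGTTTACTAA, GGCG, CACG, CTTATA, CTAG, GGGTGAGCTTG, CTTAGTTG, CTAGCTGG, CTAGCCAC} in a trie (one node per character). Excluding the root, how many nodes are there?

Trace insertions, counting only characters that open a new branch:
  "CTGTTTACTAA" → 11 new (C, T, G, T, T, T, A, C, T, A, A)
  "GGCG" → 4 new (G, G, C, G)
  "CACG" → prefix "C" already present; 3 new (A, C, G)
  "CTTATA" → prefix "CT" already present; 4 new (T, A, T, A)
  "CTAG" → prefix "CT" already present; 2 new (A, G)
  "GGGTGAGCTTG" → prefix "GG" already present; 9 new (G, T, G, A, G, C, T, T, G)
  "CTTAGTTG" → prefix "CTTA" already present; 4 new (G, T, T, G)
  "CTAGCTGG" → prefix "CTAG" already present; 4 new (C, T, G, G)
  "CTAGCCAC" → prefix "CTAGC" already present; 3 new (C, A, C)
Total nodes = 11 + 4 + 3 + 4 + 2 + 9 + 4 + 4 + 3 = 44

44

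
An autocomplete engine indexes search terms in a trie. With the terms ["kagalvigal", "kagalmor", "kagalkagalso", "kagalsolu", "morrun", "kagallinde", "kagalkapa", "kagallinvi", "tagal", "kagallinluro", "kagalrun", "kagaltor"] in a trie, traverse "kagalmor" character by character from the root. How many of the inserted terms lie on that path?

1

Traverse "kagalmor" character by character; count nodes along the way that are marked as word ends.
Prefixes of the query that are stored words: "kagalmor"
Count: 1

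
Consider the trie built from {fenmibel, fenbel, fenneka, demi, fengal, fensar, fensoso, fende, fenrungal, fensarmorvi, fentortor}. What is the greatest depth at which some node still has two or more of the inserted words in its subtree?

6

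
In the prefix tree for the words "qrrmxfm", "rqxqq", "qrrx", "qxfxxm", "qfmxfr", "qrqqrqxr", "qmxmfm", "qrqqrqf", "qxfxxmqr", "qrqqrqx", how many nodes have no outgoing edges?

Leaves are exactly the stored words that no other stored word extends.
Those words: "qfmxfr", "qmxmfm", "qrqqrqf", "qrqqrqxr", "qrrmxfm", "qrrx", "qxfxxmqr", "rqxqq"
Leaf count: 8

8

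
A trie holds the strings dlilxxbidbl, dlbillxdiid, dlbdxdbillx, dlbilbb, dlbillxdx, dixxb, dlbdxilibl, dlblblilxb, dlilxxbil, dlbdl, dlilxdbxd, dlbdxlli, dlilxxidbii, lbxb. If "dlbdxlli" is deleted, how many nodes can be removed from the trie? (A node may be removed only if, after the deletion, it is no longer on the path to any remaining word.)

Walk "dlbdxlli" from the leaf back toward the root, removing each node that no remaining word uses.
The suffix "lli" (3 nodes) is used only by "dlbdxlli"; the node for "dlbdx" still has the child "d", so pruning stops there.
Nodes removed: 3

3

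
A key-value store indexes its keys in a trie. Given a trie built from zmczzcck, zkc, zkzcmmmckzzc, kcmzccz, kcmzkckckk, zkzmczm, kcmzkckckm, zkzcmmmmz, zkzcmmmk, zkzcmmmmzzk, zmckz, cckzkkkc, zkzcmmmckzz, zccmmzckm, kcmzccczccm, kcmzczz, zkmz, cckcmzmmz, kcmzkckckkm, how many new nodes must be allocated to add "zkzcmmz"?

1

The longest prefix of "zkzcmmz" already in the trie is "zkzcmm" (length 6).
New nodes needed: |"zkzcmmz"| − 6 = 7 − 6 = 1.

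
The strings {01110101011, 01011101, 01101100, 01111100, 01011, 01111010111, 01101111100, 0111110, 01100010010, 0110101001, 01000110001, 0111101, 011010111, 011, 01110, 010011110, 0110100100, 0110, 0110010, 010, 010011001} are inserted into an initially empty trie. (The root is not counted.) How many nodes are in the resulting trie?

73

Trace insertions, counting only characters that open a new branch:
  "01110101011" → 11 new (0, 1, 1, 1, 0, 1, 0, 1, 0, 1, 1)
  "01011101" → prefix "01" already present; 6 new (0, 1, 1, 1, 0, 1)
  "01101100" → prefix "011" already present; 5 new (0, 1, 1, 0, 0)
  "01111100" → prefix "0111" already present; 4 new (1, 1, 0, 0)
  "01011" → prefix "01011" already present; 0 new (none)
  "01111010111" → prefix "01111" already present; 6 new (0, 1, 0, 1, 1, 1)
  "01101111100" → prefix "011011" already present; 5 new (1, 1, 1, 0, 0)
  "0111110" → prefix "0111110" already present; 0 new (none)
  "01100010010" → prefix "0110" already present; 7 new (0, 0, 1, 0, 0, 1, 0)
  "0110101001" → prefix "01101" already present; 5 new (0, 1, 0, 0, 1)
  "01000110001" → prefix "010" already present; 8 new (0, 0, 1, 1, 0, 0, 0, 1)
  "0111101" → prefix "0111101" already present; 0 new (none)
  "011010111" → prefix "0110101" already present; 2 new (1, 1)
  "011" → prefix "011" already present; 0 new (none)
  "01110" → prefix "01110" already present; 0 new (none)
  "010011110" → prefix "0100" already present; 5 new (1, 1, 1, 1, 0)
  "0110100100" → prefix "011010" already present; 4 new (0, 1, 0, 0)
  "0110" → prefix "0110" already present; 0 new (none)
  "0110010" → prefix "01100" already present; 2 new (1, 0)
  "010" → prefix "010" already present; 0 new (none)
  "010011001" → prefix "010011" already present; 3 new (0, 0, 1)
Total nodes = 11 + 6 + 5 + 4 + 0 + 6 + 5 + 0 + 7 + 5 + 8 + 0 + 2 + 0 + 0 + 5 + 4 + 0 + 2 + 0 + 3 = 73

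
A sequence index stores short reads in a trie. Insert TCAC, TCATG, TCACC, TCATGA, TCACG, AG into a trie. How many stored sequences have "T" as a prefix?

5

Walk to "T"; the words in its subtree are exactly those with that prefix.
Matches: "TCAC", "TCACC", "TCACG", "TCATG", "TCATGA"
Count: 5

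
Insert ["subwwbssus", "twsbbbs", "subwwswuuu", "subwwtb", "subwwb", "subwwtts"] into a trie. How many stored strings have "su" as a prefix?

5

Traverse to the node for "su", then collect every word in that subtree.
Matches: "subwwb", "subwwbssus", "subwwswuuu", "subwwtb", "subwwtts"
Count: 5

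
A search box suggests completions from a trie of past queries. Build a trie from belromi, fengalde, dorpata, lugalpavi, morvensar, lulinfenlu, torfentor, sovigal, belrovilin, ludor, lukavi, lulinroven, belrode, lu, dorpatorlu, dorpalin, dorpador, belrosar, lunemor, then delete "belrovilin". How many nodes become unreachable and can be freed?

Walk "belrovilin" from the leaf back toward the root, removing each node that no remaining word uses.
The suffix "vilin" (5 nodes) is used only by "belrovilin"; the node for "belro" still has the child "m", so pruning stops there.
Nodes removed: 5

5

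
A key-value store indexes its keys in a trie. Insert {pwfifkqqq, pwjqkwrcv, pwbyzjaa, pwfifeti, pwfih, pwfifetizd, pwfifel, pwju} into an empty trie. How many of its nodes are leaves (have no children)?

Leaves are exactly the stored words that no other stored word extends.
Those words: "pwbyzjaa", "pwfifel", "pwfifetizd", "pwfifkqqq", "pwfih", "pwjqkwrcv", "pwju"
Leaf count: 7

7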